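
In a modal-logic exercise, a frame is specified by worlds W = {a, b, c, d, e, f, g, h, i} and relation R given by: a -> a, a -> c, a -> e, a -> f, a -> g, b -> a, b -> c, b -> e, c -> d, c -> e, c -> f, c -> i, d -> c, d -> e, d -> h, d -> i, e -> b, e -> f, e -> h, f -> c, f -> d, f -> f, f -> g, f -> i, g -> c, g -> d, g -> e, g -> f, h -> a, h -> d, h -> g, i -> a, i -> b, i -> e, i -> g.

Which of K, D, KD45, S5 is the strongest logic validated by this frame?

Serial (axiom D): yes — every world has a successor (e.g. a R a).
Euclidean (axiom 5): no — a R c and a R g, but not c R g.
Transitive (axiom 4): no — a R c and c R d, but not a R d.
Reflexive (axiom T): no — b is not related to itself.
So F validates K, D; KD45 would additionally require R to be Euclidean and transitive. The strongest is D.

D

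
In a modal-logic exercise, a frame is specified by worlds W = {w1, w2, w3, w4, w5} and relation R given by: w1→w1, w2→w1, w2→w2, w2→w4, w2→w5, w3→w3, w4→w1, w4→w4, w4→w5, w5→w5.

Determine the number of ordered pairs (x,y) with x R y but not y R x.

5

Enumerating: (w2,w1), (w2,w4), (w2,w5), (w4,w1), (w4,w5).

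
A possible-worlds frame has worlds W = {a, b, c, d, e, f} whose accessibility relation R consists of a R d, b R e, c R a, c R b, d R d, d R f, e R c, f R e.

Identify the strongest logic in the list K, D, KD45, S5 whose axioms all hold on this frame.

D

Serial (axiom D): yes — every world has a successor (e.g. a R d).
Euclidean (axiom 5): no — c R a and c R b, but not a R b.
Transitive (axiom 4): no — a R d and d R f, but not a R f.
Reflexive (axiom T): no — a is not related to itself.
So F validates K, D; KD45 would additionally require R to be Euclidean and transitive. The strongest is D.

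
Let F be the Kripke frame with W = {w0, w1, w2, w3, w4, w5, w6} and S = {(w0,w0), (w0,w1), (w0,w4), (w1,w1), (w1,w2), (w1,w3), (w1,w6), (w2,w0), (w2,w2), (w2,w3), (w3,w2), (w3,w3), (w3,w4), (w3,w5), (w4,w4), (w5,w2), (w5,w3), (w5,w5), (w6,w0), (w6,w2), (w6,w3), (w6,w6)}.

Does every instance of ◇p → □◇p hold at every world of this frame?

No

Axiom 5 corresponds to the accessibility relation being Euclidean.
Euclidean: no — w0 S w1 and w0 S w4, but not w1 S w4.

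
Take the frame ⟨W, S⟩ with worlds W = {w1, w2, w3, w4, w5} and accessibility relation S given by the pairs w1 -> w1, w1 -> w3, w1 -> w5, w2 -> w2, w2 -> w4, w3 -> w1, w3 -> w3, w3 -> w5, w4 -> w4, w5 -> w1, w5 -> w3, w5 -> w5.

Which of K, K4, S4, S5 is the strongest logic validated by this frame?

S4

Transitive (axiom 4): yes — every two-step S-path is closed by a direct edge.
Reflexive (axiom T): yes — every world is S-related to itself.
Euclidean (axiom 5): no — w2 S w4 and w2 S w2, but not w4 S w2.
So F validates K, K4, S4; S5 would additionally require S to be Euclidean. The strongest is S4.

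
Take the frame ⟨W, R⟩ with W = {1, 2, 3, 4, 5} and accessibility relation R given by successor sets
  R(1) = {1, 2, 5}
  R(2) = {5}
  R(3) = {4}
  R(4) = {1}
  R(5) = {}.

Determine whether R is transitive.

No

Transitive: no — 3 R 4 and 4 R 1, but not 3 R 1.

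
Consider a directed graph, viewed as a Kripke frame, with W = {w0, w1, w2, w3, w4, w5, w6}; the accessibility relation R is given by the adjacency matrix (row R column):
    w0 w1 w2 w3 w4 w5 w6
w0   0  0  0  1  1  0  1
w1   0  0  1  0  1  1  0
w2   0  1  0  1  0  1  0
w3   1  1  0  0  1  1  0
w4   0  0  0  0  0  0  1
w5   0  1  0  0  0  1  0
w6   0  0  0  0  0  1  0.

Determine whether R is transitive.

No

Transitive: no — w0 R w3 and w3 R w1, but not w0 R w1.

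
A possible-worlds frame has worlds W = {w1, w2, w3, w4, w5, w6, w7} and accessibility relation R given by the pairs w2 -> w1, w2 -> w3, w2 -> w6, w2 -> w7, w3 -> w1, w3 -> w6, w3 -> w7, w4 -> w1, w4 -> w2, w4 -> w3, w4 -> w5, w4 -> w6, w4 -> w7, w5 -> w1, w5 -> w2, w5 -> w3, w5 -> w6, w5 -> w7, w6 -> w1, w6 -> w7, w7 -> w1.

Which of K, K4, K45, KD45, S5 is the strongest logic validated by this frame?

K4

Transitive (axiom 4): yes — every two-step R-path is closed by a direct edge.
Euclidean (axiom 5): no — w2 R w1 and w2 R w3, but not w1 R w3.
Serial (axiom D): no — w1 has no R-successor.
Reflexive (axiom T): no — w1 is not related to itself.
So F validates K, K4; K45 would additionally require R to be Euclidean. The strongest is K4.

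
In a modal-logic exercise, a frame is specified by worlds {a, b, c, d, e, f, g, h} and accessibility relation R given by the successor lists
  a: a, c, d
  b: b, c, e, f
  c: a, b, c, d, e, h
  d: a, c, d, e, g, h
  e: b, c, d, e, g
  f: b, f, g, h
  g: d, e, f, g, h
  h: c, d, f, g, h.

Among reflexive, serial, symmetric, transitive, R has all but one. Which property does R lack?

Reflexive: yes — every world is R-related to itself.
Serial: yes — every world has a successor (e.g. a R a).
Symmetric: yes — every pair in R has its reverse in R.
Transitive: no — a R c and c R b, but not a R b.
Only transitive fails.

transitive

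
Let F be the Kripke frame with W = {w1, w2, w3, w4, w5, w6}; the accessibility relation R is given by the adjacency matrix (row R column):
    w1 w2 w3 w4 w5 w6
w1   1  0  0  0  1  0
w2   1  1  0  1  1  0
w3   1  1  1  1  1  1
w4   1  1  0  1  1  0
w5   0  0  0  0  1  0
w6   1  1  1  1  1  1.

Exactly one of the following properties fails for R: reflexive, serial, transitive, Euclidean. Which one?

Euclidean

Reflexive: yes — every world is R-related to itself.
Serial: yes — every world has a successor (e.g. w1 R w1).
Transitive: yes — every two-step R-path is closed by a direct edge.
Euclidean: no — w2 R w1 and w2 R w4, but not w1 R w4.
Only Euclidean fails.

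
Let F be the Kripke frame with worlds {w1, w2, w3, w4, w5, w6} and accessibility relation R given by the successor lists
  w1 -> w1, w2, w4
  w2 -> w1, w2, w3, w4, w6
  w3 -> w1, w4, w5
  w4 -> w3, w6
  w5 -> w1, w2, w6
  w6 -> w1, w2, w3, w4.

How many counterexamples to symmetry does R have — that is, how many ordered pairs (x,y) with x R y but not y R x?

10

Enumerating: (w1,w4), (w2,w3), (w2,w4), (w3,w1), (w3,w5), (w5,w1), (w5,w2), (w5,w6), (w6,w1), (w6,w3).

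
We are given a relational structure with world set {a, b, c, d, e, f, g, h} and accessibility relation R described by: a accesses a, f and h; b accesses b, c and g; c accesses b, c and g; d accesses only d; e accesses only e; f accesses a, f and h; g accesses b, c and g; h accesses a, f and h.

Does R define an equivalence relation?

Reflexive: yes — every world is R-related to itself.
Symmetric: yes — every pair in R has its reverse in R.
Transitive: yes — every two-step R-path is closed by a direct edge.
So R is an equivalence relation.

Yes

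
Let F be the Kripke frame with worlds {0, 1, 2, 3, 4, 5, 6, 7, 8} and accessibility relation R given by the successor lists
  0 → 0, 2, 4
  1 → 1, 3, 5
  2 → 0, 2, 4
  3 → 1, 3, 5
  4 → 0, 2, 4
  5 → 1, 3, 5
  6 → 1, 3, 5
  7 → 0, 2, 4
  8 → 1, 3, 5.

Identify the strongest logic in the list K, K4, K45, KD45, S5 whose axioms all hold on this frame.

KD45

Transitive (axiom 4): yes — every two-step R-path is closed by a direct edge.
Euclidean (axiom 5): yes — any two successors of a common world are R-related.
Serial (axiom D): yes — every world has a successor (e.g. 0 R 0).
Reflexive (axiom T): no — 6 is not related to itself.
So F validates K, K4, K45, KD45; S5 would additionally require R to be reflexive. The strongest is KD45.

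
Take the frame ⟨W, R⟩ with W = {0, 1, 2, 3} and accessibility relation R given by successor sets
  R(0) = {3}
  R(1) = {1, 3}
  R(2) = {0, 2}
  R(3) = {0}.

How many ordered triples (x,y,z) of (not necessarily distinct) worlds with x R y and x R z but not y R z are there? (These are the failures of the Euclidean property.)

Enumerating: (0,3,3), (1,3,1), (1,3,3), (2,0,0), (2,0,2), (3,0,0).

6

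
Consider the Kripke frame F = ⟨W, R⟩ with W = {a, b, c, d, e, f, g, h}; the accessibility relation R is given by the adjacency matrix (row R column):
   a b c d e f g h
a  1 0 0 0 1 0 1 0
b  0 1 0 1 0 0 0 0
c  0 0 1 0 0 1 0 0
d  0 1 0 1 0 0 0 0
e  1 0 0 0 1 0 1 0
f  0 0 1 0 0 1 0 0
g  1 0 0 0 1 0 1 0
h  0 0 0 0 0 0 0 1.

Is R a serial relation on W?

Yes

Serial: yes — every world has a successor (e.g. a R a).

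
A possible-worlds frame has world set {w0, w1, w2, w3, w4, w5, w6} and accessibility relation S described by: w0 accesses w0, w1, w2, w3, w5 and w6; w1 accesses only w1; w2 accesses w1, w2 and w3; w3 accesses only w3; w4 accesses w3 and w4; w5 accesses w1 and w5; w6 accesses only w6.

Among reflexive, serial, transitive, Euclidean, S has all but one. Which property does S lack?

Euclidean

Reflexive: yes — every world is S-related to itself.
Serial: yes — every world has a successor (e.g. w0 S w0).
Transitive: yes — every two-step S-path is closed by a direct edge.
Euclidean: no — w0 S w1 and w0 S w2, but not w1 S w2.
Only Euclidean fails.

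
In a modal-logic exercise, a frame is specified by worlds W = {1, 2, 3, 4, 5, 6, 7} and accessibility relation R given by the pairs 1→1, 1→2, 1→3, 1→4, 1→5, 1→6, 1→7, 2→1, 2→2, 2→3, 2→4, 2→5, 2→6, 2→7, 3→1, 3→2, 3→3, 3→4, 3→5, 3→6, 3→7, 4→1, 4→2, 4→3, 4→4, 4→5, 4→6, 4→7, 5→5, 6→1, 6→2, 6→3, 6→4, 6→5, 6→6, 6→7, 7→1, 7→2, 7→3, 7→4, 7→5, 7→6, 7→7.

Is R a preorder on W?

Reflexive: yes — every world is R-related to itself.
Transitive: yes — every two-step R-path is closed by a direct edge.
So R is a preorder.

Yes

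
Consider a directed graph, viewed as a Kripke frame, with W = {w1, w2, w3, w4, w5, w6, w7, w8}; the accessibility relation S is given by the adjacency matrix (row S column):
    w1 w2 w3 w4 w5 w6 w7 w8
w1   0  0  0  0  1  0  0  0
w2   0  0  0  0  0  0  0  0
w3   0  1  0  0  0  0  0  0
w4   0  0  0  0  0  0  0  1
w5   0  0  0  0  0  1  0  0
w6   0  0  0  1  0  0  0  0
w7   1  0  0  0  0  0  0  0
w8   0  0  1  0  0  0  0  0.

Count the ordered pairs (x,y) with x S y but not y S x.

7

Enumerating: (w1,w5), (w3,w2), (w4,w8), (w5,w6), (w6,w4), (w7,w1), (w8,w3).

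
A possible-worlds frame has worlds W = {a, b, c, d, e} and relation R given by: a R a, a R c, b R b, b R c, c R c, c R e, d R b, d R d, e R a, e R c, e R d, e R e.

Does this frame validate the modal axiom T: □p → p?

Axiom T corresponds to the accessibility relation being reflexive.
Reflexive: yes — every world is R-related to itself.

Yes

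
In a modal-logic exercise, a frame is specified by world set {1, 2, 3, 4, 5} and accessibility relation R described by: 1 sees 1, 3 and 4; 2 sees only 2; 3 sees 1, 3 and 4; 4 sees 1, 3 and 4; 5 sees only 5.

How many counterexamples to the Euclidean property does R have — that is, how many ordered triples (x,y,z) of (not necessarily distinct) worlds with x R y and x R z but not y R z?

0

R is Euclidean; there are no such tuples.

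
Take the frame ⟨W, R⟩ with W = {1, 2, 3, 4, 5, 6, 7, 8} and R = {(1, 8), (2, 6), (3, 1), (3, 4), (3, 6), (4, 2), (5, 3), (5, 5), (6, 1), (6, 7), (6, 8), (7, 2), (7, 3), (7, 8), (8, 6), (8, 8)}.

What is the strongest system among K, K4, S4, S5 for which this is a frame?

Transitive (axiom 4): no — 1 R 8 and 8 R 6, but not 1 R 6.
Reflexive (axiom T): no — 1 is not related to itself.
Euclidean (axiom 5): no — 3 R 1 and 3 R 4, but not 1 R 4.
So F validates K; K4 would additionally require R to be transitive. The strongest is K.

K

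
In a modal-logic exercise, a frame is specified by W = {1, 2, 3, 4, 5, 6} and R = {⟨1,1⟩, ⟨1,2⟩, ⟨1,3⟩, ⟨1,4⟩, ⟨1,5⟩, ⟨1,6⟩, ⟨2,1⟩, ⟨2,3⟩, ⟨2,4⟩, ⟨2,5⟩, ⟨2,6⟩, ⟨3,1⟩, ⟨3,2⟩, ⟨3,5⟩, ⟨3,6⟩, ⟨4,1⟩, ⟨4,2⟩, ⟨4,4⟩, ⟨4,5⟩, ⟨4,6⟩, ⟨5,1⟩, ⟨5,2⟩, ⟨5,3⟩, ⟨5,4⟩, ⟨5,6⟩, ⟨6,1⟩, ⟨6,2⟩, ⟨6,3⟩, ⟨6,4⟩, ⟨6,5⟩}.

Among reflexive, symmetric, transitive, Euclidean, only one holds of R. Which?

symmetric

Reflexive: no — 2 is not related to itself.
Symmetric: yes — every pair in R has its reverse in R.
Transitive: no — 3 R 1 and 1 R 4, but not 3 R 4.
Euclidean: no — 1 R 3 and 1 R 4, but not 3 R 4.
Only symmetric holds.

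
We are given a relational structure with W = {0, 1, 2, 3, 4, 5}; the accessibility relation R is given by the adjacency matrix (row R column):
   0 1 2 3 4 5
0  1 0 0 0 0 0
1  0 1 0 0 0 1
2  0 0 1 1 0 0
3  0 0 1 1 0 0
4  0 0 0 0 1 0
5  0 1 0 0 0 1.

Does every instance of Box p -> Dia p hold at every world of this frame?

The schema D characterises exactly the serial frames.
Serial: yes — every world has a successor (e.g. 0 R 0).

Yes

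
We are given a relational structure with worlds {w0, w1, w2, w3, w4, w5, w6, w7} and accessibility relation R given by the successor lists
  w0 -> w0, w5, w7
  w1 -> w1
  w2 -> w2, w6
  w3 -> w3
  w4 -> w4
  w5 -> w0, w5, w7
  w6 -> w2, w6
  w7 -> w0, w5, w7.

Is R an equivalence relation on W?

Yes

Reflexive: yes — every world is R-related to itself.
Symmetric: yes — every pair in R has its reverse in R.
Transitive: yes — every two-step R-path is closed by a direct edge.
So R is an equivalence relation.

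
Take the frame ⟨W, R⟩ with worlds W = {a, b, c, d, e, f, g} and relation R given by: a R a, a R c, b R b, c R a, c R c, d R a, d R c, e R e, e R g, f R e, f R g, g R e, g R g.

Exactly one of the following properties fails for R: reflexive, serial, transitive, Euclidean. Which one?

reflexive

Reflexive: no — d is not related to itself.
Serial: yes — every world has a successor (e.g. a R a).
Transitive: yes — every two-step R-path is closed by a direct edge.
Euclidean: yes — any two successors of a common world are R-related.
Only reflexive fails.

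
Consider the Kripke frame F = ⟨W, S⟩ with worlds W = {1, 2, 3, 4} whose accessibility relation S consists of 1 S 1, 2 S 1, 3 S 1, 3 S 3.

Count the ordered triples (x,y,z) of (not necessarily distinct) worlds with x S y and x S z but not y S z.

Enumerating: (3,1,3).

1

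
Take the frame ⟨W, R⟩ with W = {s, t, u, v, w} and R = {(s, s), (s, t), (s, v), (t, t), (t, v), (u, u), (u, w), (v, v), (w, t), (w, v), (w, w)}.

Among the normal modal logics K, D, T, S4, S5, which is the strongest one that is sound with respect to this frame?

T

Serial (axiom D): yes — every world has a successor (e.g. s R s).
Reflexive (axiom T): yes — every world is R-related to itself.
Transitive (axiom 4): no — u R w and w R t, but not u R t.
Euclidean (axiom 5): no — s R v and s R t, but not v R t.
So F validates K, D, T; S4 would additionally require R to be transitive. The strongest is T.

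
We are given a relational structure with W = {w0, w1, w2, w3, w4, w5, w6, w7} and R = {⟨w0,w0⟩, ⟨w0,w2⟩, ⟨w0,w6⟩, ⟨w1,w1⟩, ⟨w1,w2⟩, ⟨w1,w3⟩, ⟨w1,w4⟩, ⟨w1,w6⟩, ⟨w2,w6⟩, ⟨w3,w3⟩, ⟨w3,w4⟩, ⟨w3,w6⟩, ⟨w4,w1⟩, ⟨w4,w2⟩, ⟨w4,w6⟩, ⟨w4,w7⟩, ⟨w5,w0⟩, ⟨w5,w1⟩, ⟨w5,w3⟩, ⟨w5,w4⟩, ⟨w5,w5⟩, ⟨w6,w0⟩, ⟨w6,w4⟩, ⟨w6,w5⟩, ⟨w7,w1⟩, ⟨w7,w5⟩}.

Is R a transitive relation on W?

No

Transitive: no — w0 R w6 and w6 R w4, but not w0 R w4.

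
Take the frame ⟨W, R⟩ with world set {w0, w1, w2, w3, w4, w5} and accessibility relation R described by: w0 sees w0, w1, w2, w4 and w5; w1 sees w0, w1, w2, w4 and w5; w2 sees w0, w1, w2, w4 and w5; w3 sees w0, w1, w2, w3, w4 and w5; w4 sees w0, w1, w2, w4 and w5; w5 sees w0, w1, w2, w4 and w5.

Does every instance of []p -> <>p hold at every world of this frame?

Yes

By correspondence theory, D is valid on a frame iff R is serial.
Serial: yes — every world has a successor (e.g. w0 R w0).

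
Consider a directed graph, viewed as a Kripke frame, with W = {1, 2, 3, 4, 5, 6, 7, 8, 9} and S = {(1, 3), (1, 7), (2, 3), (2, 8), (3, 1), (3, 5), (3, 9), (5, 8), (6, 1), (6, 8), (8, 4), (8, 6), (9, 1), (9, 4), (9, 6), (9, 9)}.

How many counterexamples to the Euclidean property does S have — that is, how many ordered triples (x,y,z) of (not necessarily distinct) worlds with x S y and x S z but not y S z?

Enumerating: (1,3,3), (1,3,7), (1,7,3), (1,7,7), (2,3,3), (2,3,8), (2,8,3), (2,8,8), (3,1,1), (3,1,5), (3,1,9), (3,5,1), … and 23 more.
Total: 35.

35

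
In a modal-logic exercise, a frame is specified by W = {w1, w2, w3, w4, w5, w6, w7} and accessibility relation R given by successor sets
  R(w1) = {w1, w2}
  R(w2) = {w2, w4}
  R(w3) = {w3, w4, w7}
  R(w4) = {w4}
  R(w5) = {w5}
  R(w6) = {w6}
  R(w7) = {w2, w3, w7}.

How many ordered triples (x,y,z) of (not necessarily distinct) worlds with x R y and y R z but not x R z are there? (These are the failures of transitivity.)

4

Enumerating: (w1,w2,w4), (w3,w7,w2), (w7,w2,w4), (w7,w3,w4).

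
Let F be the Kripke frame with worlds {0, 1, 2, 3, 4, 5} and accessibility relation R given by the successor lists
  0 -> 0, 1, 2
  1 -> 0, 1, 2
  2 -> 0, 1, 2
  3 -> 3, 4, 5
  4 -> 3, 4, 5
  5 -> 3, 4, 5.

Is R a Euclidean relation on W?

Euclidean: yes — any two successors of a common world are R-related.

Yes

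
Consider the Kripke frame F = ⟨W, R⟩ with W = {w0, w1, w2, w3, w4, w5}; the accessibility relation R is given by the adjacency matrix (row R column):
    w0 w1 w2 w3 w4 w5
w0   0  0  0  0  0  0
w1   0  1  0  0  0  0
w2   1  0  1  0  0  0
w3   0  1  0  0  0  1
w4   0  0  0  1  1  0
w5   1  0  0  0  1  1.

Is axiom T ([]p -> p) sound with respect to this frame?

The schema T characterises exactly the reflexive frames.
Reflexive: no — w0 is not related to itself.

No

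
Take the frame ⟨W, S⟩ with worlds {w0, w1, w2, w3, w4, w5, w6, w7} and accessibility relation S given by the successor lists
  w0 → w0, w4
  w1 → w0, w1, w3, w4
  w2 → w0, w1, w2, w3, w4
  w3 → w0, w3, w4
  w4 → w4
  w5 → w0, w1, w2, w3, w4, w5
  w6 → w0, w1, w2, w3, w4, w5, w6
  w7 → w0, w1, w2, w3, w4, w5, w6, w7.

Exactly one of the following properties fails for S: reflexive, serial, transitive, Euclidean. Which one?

Reflexive: yes — every world is S-related to itself.
Serial: yes — every world has a successor (e.g. w0 S w0).
Transitive: yes — every two-step S-path is closed by a direct edge.
Euclidean: no — w1 S w0 and w1 S w3, but not w0 S w3.
Only Euclidean fails.

Euclidean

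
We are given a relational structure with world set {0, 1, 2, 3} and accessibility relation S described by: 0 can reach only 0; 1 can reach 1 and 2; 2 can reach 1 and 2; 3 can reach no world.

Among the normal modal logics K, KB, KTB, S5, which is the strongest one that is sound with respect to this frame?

Symmetric (axiom B): yes — every pair in S has its reverse in S.
Reflexive (axiom T): no — 3 is not related to itself.
Euclidean (axiom 5): yes — any two successors of a common world are S-related.
So F validates K, KB; KTB would additionally require S to be reflexive. The strongest is KB.

KB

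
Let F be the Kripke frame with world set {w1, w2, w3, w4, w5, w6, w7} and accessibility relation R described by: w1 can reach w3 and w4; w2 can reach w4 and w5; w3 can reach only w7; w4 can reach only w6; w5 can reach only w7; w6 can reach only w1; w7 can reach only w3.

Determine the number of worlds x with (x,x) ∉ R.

7

Enumerating: w1, w2, w3, w4, w5, w6, w7.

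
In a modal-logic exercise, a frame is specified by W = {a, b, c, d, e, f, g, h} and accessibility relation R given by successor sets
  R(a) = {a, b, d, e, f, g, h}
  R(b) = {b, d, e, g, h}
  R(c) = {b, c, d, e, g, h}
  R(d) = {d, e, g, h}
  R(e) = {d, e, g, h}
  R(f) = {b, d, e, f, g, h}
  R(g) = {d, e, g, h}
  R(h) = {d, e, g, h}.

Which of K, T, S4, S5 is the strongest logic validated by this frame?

S4

Reflexive (axiom T): yes — every world is R-related to itself.
Transitive (axiom 4): yes — every two-step R-path is closed by a direct edge.
Euclidean (axiom 5): no — a R b and a R f, but not b R f.
So F validates K, T, S4; S5 would additionally require R to be Euclidean. The strongest is S4.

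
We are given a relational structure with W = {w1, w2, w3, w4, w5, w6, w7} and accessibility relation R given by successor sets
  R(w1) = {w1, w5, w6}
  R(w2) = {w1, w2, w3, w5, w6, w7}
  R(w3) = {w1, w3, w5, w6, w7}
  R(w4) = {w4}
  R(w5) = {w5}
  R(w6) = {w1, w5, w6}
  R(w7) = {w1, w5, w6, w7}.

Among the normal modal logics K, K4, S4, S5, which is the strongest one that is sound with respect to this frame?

S4

Transitive (axiom 4): yes — every two-step R-path is closed by a direct edge.
Reflexive (axiom T): yes — every world is R-related to itself.
Euclidean (axiom 5): no — w1 R w5 and w1 R w6, but not w5 R w6.
So F validates K, K4, S4; S5 would additionally require R to be Euclidean. The strongest is S4.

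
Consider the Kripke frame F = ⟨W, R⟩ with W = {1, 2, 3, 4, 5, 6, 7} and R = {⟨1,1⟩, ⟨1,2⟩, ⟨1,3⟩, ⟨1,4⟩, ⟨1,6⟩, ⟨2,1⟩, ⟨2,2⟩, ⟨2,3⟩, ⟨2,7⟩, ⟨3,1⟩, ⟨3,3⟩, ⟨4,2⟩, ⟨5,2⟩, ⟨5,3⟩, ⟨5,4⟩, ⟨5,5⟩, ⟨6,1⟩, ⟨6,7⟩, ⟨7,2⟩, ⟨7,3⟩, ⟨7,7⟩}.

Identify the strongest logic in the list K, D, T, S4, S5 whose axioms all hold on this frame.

D

Serial (axiom D): yes — every world has a successor (e.g. 1 R 1).
Reflexive (axiom T): no — 4 is not related to itself.
Transitive (axiom 4): no — 1 R 2 and 2 R 7, but not 1 R 7.
Euclidean (axiom 5): no — 1 R 2 and 1 R 4, but not 2 R 4.
So F validates K, D; T would additionally require R to be reflexive. The strongest is D.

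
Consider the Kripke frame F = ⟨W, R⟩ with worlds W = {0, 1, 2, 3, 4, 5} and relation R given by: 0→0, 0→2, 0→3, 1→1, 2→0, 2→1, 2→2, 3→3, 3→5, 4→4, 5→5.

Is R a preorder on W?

Reflexive: yes — every world is R-related to itself.
Transitive: no — 0 R 2 and 2 R 1, but not 0 R 1.
So R is not a preorder.

No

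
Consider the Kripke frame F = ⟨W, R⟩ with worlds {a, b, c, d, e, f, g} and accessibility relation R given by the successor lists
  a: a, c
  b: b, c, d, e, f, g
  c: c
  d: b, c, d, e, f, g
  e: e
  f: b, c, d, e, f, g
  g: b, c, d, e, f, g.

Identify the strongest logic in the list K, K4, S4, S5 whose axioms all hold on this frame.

S4

Transitive (axiom 4): yes — every two-step R-path is closed by a direct edge.
Reflexive (axiom T): yes — every world is R-related to itself.
Euclidean (axiom 5): no — b R c and b R d, but not c R d.
So F validates K, K4, S4; S5 would additionally require R to be Euclidean. The strongest is S4.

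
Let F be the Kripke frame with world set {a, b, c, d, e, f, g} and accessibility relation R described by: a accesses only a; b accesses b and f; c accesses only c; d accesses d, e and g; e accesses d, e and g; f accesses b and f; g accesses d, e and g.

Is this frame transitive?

Transitive: yes — every two-step R-path is closed by a direct edge.

Yes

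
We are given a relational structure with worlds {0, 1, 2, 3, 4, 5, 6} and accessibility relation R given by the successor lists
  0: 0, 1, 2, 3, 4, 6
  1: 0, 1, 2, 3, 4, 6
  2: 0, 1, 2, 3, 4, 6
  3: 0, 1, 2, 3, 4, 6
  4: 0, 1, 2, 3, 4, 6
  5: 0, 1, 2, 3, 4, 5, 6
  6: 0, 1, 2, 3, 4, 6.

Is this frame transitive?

Transitive: yes — every two-step R-path is closed by a direct edge.

Yes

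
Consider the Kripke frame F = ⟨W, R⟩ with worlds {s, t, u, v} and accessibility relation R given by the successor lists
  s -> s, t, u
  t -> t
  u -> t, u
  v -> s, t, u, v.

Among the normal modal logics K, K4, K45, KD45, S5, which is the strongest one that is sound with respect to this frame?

Transitive (axiom 4): yes — every two-step R-path is closed by a direct edge.
Euclidean (axiom 5): no — s R t and s R u, but not t R u.
Serial (axiom D): yes — every world has a successor (e.g. s R s).
Reflexive (axiom T): yes — every world is R-related to itself.
So F validates K, K4; K45 would additionally require R to be Euclidean. The strongest is K4.

K4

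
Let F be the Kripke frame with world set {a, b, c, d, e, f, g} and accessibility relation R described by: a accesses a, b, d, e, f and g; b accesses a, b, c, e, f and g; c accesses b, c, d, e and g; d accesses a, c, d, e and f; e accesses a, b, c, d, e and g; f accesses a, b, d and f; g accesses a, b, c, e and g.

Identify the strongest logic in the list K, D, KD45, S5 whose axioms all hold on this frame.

D

Serial (axiom D): yes — every world has a successor (e.g. a R a).
Euclidean (axiom 5): no — a R b and a R d, but not b R d.
Transitive (axiom 4): no — a R b and b R c, but not a R c.
Reflexive (axiom T): yes — every world is R-related to itself.
So F validates K, D; KD45 would additionally require R to be Euclidean and transitive. The strongest is D.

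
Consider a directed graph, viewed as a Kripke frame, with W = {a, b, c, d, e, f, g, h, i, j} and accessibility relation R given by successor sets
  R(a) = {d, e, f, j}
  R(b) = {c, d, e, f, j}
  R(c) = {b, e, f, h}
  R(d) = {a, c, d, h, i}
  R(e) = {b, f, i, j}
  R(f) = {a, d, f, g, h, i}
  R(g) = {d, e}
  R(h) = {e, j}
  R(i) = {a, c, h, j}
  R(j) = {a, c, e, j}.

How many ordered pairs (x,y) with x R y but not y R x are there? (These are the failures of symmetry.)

Enumerating: (a,e), (b,d), (b,f), (b,j), (c,e), (c,f), (c,h), (d,c), (d,h), (d,i), (e,f), (e,i), … and 13 more.
Total: 25.

25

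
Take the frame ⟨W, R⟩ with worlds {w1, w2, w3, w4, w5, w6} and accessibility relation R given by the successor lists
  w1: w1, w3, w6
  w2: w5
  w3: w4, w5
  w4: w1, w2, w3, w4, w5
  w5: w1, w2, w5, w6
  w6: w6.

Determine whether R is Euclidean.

Euclidean: no — w1 R w3 and w1 R w6, but not w3 R w6.

No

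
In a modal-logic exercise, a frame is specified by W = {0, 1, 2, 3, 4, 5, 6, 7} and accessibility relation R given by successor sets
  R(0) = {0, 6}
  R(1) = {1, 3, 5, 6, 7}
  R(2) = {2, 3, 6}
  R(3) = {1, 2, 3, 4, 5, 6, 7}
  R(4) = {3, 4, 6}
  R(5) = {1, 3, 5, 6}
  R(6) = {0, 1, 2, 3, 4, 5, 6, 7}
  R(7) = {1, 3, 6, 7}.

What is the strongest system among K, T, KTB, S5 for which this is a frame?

Reflexive (axiom T): yes — every world is R-related to itself.
Symmetric (axiom B): yes — every pair in R has its reverse in R.
Euclidean (axiom 5): no — 1 R 5 and 1 R 7, but not 5 R 7.
So F validates K, T, KTB; S5 would additionally require R to be Euclidean. The strongest is KTB.

KTB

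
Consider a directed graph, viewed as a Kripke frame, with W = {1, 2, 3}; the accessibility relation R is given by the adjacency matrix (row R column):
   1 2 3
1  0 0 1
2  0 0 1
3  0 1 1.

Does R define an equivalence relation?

No

Reflexive: no — 1 is not related to itself.
Symmetric: no — 1 R 3 but not 3 R 1.
Transitive: no — 1 R 3 and 3 R 2, but not 1 R 2.
So R is not an equivalence relation.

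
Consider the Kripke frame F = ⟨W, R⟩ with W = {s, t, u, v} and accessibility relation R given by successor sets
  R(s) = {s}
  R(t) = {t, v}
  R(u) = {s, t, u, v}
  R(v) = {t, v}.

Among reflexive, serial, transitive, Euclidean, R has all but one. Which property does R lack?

Euclidean

Reflexive: yes — every world is R-related to itself.
Serial: yes — every world has a successor (e.g. s R s).
Transitive: yes — every two-step R-path is closed by a direct edge.
Euclidean: no — u R s and u R t, but not s R t.
Only Euclidean fails.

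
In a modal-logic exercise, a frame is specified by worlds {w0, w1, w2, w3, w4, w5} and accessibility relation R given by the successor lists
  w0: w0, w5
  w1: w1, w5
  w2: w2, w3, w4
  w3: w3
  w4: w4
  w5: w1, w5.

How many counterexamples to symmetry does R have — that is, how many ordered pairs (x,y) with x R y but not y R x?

Enumerating: (w0,w5), (w2,w3), (w2,w4).

3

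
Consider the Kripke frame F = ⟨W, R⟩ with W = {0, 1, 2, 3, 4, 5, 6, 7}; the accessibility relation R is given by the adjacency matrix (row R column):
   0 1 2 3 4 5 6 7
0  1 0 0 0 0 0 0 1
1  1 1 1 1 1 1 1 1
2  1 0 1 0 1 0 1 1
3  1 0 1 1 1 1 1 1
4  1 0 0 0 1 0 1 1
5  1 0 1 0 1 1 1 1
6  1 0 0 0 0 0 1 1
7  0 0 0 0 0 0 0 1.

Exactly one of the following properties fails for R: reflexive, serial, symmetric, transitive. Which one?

Reflexive: yes — every world is R-related to itself.
Serial: yes — every world has a successor (e.g. 0 R 0).
Symmetric: no — 0 R 7 but not 7 R 0.
Transitive: yes — every two-step R-path is closed by a direct edge.
Only symmetric fails.

symmetric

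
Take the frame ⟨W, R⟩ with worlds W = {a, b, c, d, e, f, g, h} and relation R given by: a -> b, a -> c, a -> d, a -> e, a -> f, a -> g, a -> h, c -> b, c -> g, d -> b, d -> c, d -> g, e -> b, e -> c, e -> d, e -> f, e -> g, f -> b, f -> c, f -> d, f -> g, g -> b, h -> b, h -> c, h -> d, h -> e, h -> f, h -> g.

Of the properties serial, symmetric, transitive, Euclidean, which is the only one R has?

Serial: no — b has no R-successor.
Symmetric: no — a R b but not b R a.
Transitive: yes — every two-step R-path is closed by a direct edge.
Euclidean: no — a R b and a R c, but not b R c.
Only transitive holds.

transitive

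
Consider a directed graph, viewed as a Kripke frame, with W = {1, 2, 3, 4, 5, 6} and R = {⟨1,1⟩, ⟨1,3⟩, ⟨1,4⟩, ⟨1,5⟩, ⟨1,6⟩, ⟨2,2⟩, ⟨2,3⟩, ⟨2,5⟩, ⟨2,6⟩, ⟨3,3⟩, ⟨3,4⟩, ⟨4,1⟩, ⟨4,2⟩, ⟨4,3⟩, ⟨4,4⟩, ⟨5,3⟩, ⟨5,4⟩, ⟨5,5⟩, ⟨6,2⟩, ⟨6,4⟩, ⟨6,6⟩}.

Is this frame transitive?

No

Transitive: no — 1 R 4 and 4 R 2, but not 1 R 2.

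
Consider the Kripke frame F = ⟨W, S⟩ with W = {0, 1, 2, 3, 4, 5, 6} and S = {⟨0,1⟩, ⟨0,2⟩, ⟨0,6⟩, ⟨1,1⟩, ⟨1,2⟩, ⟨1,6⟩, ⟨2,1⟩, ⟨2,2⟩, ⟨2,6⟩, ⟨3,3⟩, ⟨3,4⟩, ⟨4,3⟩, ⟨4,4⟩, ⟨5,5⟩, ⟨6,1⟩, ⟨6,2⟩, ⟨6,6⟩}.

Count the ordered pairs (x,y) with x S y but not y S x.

Enumerating: (0,1), (0,2), (0,6).

3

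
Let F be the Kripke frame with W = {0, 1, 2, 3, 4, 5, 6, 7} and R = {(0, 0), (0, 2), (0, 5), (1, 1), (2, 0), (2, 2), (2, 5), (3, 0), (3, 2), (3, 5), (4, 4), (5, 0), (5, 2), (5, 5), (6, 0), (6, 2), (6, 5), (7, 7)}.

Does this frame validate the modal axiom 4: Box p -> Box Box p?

Yes

The schema 4 characterises exactly the transitive frames.
Transitive: yes — every two-step R-path is closed by a direct edge.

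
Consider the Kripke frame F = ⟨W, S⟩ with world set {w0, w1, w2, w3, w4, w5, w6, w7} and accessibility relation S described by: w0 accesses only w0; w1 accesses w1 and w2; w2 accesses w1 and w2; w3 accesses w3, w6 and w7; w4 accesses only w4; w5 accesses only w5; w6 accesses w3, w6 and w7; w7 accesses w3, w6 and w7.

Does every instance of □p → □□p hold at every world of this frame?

By correspondence theory, 4 is valid on a frame iff S is transitive.
Transitive: yes — every two-step S-path is closed by a direct edge.

Yes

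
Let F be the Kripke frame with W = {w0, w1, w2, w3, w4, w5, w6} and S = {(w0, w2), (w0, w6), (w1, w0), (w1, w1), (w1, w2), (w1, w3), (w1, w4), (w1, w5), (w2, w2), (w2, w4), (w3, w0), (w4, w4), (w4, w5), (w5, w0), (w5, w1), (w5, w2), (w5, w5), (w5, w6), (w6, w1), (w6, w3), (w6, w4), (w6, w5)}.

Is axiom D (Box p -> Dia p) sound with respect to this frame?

Axiom D corresponds to the accessibility relation being serial.
Serial: yes — every world has a successor (e.g. w0 S w2).

Yes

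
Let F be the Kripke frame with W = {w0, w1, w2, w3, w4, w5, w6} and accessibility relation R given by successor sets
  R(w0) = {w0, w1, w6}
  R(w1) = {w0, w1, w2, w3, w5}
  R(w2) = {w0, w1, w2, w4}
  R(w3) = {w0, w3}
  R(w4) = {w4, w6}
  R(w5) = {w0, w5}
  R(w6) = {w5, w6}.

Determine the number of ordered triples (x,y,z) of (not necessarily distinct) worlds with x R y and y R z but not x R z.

16

Enumerating: (w0,w1,w2), (w0,w1,w3), (w0,w1,w5), (w0,w6,w5), (w1,w0,w6), (w1,w2,w4), (w2,w0,w6), (w2,w1,w3), (w2,w1,w5), (w2,w4,w6), (w3,w0,w1), (w3,w0,w6), (w4,w6,w5), (w5,w0,w1), (w5,w0,w6), (w6,w5,w0).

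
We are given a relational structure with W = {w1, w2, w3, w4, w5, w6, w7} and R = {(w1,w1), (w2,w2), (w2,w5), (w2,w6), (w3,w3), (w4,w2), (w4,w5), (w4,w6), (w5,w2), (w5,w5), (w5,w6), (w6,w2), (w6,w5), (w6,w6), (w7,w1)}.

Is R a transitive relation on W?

Yes

Transitive: yes — every two-step R-path is closed by a direct edge.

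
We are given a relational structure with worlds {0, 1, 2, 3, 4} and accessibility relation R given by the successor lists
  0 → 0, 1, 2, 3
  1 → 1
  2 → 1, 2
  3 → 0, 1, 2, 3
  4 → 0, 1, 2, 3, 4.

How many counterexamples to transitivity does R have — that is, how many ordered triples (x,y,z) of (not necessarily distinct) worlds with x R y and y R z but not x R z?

R is transitive; there are no such tuples.

0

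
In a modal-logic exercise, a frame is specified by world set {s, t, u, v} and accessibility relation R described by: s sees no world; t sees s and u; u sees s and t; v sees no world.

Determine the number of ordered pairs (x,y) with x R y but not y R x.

2

Enumerating: (t,s), (u,s).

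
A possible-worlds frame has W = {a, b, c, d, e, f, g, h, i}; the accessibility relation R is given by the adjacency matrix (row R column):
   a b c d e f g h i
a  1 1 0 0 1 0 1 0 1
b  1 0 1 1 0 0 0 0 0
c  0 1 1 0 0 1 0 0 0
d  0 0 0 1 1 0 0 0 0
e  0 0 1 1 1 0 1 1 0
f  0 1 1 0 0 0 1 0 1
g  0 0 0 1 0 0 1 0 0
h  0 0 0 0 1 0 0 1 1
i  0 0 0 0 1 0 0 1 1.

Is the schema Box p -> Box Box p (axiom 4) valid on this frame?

The schema 4 characterises exactly the transitive frames.
Transitive: no — a R b and b R c, but not a R c.

No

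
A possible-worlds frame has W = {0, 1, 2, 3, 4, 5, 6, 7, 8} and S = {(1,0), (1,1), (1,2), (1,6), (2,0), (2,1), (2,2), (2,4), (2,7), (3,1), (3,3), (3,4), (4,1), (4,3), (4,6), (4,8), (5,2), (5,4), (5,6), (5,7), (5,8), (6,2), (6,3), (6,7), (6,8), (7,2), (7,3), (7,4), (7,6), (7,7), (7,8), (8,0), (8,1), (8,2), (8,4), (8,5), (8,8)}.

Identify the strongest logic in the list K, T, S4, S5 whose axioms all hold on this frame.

K

Reflexive (axiom T): no — 0 is not related to itself.
Transitive (axiom 4): no — 1 S 2 and 2 S 4, but not 1 S 4.
Euclidean (axiom 5): no — 1 S 0 and 1 S 2, but not 0 S 2.
So F validates K; T would additionally require S to be reflexive. The strongest is K.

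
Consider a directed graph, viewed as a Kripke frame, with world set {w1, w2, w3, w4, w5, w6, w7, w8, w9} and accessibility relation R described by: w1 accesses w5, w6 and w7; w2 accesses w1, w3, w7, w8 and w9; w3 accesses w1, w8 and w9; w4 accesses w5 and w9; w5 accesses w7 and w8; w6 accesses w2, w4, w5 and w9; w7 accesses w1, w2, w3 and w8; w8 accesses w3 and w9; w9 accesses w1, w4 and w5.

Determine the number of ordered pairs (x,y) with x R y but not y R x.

Enumerating: (w1,w5), (w1,w6), (w2,w1), (w2,w3), (w2,w8), (w2,w9), (w3,w1), (w3,w9), (w4,w5), (w5,w7), (w5,w8), (w6,w2), … and 8 more.
Total: 20.

20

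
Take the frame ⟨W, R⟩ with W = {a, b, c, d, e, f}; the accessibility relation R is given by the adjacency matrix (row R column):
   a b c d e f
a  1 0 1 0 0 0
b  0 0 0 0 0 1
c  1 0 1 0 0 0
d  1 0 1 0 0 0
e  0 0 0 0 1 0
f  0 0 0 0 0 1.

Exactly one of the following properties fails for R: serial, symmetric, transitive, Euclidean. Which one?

Serial: yes — every world has a successor (e.g. a R a).
Symmetric: no — b R f but not f R b.
Transitive: yes — every two-step R-path is closed by a direct edge.
Euclidean: yes — any two successors of a common world are R-related.
Only symmetric fails.

symmetric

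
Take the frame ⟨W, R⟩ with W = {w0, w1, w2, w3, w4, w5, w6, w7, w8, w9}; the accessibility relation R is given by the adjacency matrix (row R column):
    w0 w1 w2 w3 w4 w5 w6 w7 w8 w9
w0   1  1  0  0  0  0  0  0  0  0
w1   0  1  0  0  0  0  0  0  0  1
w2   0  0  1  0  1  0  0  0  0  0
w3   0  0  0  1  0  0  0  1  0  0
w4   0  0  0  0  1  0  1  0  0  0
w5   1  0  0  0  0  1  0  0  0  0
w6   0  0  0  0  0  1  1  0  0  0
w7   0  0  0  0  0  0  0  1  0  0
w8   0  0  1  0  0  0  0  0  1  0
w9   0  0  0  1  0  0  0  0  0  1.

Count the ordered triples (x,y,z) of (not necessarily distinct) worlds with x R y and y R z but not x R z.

8

Enumerating: (w0,w1,w9), (w1,w9,w3), (w2,w4,w6), (w4,w6,w5), (w5,w0,w1), (w6,w5,w0), (w8,w2,w4), (w9,w3,w7).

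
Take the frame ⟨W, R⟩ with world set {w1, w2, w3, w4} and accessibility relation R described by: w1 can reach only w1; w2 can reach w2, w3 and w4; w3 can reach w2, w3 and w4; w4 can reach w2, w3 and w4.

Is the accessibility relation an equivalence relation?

Yes

Reflexive: yes — every world is R-related to itself.
Symmetric: yes — every pair in R has its reverse in R.
Transitive: yes — every two-step R-path is closed by a direct edge.
So R is an equivalence relation.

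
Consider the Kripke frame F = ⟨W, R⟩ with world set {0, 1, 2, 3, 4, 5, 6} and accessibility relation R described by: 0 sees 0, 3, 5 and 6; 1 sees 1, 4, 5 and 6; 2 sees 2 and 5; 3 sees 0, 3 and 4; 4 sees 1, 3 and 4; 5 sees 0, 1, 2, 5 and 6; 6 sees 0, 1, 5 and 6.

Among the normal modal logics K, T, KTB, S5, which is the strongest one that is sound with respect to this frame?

Reflexive (axiom T): yes — every world is R-related to itself.
Symmetric (axiom B): yes — every pair in R has its reverse in R.
Euclidean (axiom 5): no — 0 R 3 and 0 R 5, but not 3 R 5.
So F validates K, T, KTB; S5 would additionally require R to be Euclidean. The strongest is KTB.

KTB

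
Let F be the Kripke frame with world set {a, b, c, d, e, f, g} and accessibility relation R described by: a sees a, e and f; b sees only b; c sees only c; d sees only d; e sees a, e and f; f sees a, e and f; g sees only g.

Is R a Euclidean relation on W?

Yes

Euclidean: yes — any two successors of a common world are R-related.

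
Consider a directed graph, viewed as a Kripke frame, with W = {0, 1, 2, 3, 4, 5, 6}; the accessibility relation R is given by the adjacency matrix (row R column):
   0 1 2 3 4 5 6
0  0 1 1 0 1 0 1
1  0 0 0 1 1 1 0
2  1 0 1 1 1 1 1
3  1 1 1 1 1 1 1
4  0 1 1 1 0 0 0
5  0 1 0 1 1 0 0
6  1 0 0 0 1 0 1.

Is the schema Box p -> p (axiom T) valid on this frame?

By correspondence theory, T is valid on a frame iff R is reflexive.
Reflexive: no — 0 is not related to itself.

No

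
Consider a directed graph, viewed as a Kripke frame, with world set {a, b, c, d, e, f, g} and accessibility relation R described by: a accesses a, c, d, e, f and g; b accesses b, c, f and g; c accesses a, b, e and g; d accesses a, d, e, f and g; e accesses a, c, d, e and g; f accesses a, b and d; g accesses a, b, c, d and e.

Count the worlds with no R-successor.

0

R is serial; there are no such worlds.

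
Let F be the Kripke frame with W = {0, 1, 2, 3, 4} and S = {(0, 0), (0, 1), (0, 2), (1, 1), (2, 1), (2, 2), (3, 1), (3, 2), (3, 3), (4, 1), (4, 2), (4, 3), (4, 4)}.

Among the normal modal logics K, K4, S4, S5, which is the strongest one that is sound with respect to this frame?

S4

Transitive (axiom 4): yes — every two-step S-path is closed by a direct edge.
Reflexive (axiom T): yes — every world is S-related to itself.
Euclidean (axiom 5): no — 0 S 1 and 0 S 2, but not 1 S 2.
So F validates K, K4, S4; S5 would additionally require S to be Euclidean. The strongest is S4.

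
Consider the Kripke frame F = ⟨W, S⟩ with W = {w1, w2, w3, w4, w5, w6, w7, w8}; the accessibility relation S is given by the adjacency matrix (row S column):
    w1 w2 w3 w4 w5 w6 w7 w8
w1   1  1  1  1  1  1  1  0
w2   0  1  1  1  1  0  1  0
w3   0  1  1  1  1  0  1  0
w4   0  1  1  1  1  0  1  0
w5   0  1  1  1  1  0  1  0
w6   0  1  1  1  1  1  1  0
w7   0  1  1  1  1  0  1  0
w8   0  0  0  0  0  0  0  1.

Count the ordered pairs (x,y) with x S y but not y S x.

Enumerating: (w1,w2), (w1,w3), (w1,w4), (w1,w5), (w1,w6), (w1,w7), (w6,w2), (w6,w3), (w6,w4), (w6,w5), (w6,w7).

11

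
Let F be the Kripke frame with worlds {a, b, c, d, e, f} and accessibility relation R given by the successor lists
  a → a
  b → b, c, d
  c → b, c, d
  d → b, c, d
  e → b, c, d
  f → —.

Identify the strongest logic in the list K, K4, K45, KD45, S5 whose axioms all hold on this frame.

Transitive (axiom 4): yes — every two-step R-path is closed by a direct edge.
Euclidean (axiom 5): yes — any two successors of a common world are R-related.
Serial (axiom D): no — f has no R-successor.
Reflexive (axiom T): no — e is not related to itself.
So F validates K, K4, K45; KD45 would additionally require R to be serial. The strongest is K45.

K45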